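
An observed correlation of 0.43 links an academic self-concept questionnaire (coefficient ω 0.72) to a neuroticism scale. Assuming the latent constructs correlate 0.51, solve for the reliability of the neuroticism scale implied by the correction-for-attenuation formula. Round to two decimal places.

0.99

r_true = r_obs / √(r_xx · r_yy) ⇒ 0.51 = 0.43 / √(0.72 · r_yy).
√(0.72 · r_yy) = 0.43 / 0.51 = 0.8431; 0.72 · r_yy = 0.7108; r_yy = 0.7108 / 0.72 ≈ 0.99.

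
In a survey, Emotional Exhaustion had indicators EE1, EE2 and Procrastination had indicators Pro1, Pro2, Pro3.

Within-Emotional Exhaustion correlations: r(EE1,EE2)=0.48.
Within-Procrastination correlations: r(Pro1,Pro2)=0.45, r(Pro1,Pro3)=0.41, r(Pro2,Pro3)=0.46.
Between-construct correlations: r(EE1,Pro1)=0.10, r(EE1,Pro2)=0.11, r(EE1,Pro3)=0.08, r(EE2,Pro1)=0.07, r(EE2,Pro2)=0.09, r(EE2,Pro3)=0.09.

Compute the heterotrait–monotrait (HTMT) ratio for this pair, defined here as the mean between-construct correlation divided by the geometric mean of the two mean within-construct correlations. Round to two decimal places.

0.20

Between-construct mean = 0.54/6 = 0.0900.
Mean within-EE = 0.48/1 = 0.4800; mean within-Pro = 1.32/3 = 0.4400.
Geometric mean = √(0.4800 × 0.4400) = 0.4596.
HTMT = 0.0900 / 0.4596 = 0.20.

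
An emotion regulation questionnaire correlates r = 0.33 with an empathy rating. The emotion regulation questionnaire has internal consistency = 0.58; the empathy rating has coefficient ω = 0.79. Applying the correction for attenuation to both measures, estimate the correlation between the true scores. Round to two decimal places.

0.49

r_true = r_obs / √(r_xx · r_yy) = 0.33 / √(0.58 × 0.79) = 0.33 / √0.4582 = 0.33 / 0.6769 ≈ 0.49.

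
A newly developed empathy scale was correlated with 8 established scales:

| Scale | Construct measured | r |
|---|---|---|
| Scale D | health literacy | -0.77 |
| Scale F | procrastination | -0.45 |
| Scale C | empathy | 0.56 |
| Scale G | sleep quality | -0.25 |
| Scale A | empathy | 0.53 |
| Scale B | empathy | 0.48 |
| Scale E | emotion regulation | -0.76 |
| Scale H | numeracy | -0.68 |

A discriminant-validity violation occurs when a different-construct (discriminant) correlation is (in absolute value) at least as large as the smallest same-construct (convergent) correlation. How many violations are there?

Convergent (same construct = empathy): Scale C, Scale A, Scale B.
Smallest convergent = 0.48. Discriminant |r|: 0.77, 0.45, 0.25, 0.76, 0.68; count ≥ 0.48 → 3.

3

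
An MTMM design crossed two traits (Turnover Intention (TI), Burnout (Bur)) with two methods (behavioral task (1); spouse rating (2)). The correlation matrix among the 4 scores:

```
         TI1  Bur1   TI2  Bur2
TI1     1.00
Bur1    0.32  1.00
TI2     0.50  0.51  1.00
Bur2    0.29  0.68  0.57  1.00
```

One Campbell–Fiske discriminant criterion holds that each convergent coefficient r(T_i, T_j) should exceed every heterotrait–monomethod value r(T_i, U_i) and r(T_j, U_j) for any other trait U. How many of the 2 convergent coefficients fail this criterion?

Convergent coefficients and their comparison sets:
TI (methods 1·2): 0.50 vs {0.32, 0.57} → fail.
Bur (methods 1·2): 0.68 vs {0.32, 0.57} → pass.
1 of 2 fail.

1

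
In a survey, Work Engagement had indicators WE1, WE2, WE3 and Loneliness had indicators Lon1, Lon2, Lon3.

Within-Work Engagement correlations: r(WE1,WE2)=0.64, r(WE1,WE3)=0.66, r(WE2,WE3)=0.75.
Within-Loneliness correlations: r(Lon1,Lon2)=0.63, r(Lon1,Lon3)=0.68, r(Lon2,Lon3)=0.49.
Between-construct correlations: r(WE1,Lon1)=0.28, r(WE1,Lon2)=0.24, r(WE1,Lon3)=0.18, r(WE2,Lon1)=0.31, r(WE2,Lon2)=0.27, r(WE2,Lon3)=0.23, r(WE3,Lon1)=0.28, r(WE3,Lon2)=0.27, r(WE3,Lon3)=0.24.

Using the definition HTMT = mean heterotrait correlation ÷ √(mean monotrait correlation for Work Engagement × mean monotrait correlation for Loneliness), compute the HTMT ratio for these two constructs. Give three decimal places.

0.399

Between-construct mean = 2.30/9 = 0.2556.
Mean within-WE = 2.05/3 = 0.6833; mean within-Lon = 1.80/3 = 0.6000.
Geometric mean = √(0.6833 × 0.6000) = 0.6403.
HTMT = 0.2556 / 0.6403 = 0.399.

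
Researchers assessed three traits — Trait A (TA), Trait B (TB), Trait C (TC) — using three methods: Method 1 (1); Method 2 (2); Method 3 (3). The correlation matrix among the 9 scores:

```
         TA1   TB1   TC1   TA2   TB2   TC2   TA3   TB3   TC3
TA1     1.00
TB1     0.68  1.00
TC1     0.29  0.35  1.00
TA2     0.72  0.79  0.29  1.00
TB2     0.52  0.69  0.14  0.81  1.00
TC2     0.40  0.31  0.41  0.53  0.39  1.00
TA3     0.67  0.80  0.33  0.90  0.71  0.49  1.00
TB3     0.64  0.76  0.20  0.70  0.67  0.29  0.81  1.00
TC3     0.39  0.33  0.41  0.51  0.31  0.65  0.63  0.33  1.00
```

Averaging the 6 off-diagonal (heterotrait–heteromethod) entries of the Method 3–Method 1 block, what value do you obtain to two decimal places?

HTHM values (method 3 × method 1): 0.80, 0.33, 0.64, 0.20, 0.39, 0.33; mean = 2.69/6 = 0.45.

0.45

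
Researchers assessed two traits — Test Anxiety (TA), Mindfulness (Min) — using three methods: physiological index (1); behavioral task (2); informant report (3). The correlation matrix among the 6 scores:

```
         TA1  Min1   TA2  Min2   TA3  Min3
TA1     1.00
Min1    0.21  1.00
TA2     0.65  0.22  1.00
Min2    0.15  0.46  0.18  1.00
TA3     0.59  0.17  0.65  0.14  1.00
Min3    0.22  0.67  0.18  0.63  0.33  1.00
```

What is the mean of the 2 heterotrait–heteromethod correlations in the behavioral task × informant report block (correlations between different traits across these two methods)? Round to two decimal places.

0.16

HTHM values (method 2 × method 3): 0.18, 0.14; mean = 0.32/2 = 0.16.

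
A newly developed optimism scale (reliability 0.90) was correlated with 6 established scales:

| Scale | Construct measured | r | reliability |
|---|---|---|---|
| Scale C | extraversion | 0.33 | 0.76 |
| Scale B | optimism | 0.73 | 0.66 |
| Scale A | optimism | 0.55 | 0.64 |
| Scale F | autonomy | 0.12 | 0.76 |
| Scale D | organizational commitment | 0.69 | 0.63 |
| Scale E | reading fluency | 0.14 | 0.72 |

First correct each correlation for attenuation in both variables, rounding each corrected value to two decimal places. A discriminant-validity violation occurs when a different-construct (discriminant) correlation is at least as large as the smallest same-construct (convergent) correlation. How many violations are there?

1

Disattenuated r (r / √(r_scale · r_new)):
  Scale C (disc): 0.33 / √(0.76·0.90) = 0.40
  Scale B (conv): 0.73 / √(0.66·0.90) = 0.95
  Scale A (conv): 0.55 / √(0.64·0.90) = 0.72
  Scale F (disc): 0.12 / √(0.76·0.90) = 0.15
  Scale D (disc): 0.69 / √(0.63·0.90) = 0.92
  Scale E (disc): 0.14 / √(0.72·0.90) = 0.17
Smallest convergent = 0.72. Discriminant values: 0.40, 0.15, 0.92, 0.17; count ≥ 0.72 → 1.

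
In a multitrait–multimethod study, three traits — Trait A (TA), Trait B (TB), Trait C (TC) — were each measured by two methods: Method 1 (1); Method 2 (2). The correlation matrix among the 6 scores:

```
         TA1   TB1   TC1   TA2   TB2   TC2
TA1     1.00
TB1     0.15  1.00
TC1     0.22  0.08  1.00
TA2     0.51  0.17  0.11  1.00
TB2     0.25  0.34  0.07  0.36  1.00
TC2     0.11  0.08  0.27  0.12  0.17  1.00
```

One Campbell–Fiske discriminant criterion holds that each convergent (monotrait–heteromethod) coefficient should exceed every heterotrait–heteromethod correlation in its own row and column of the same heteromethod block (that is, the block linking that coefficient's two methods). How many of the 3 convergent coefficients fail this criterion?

Checking each validity diagonal entry against its comparison values:
TA (methods 1·2): 0.51 vs {0.25, 0.17, 0.11, 0.11} → pass.
TB (methods 1·2): 0.34 vs {0.17, 0.25, 0.08, 0.07} → pass.
TC (methods 1·2): 0.27 vs {0.11, 0.11, 0.07, 0.08} → pass.
0 of 3 fail.

0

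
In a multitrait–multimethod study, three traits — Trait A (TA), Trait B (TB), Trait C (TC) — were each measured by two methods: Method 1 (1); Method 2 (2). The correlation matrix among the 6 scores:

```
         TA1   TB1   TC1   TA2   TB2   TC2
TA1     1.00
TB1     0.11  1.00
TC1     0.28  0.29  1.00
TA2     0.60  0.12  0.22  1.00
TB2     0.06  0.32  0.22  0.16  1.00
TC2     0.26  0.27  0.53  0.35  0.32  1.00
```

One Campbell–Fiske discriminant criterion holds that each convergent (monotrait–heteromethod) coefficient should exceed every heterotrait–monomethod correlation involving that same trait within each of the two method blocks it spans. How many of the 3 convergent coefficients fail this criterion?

1

Convergent coefficients and their comparison sets:
TA (methods 1·2): 0.60 vs {0.11, 0.16, 0.28, 0.35} → pass.
TB (methods 1·2): 0.32 vs {0.11, 0.16, 0.29, 0.32} → fail.
TC (methods 1·2): 0.53 vs {0.28, 0.35, 0.29, 0.32} → pass.
1 of 3 fail.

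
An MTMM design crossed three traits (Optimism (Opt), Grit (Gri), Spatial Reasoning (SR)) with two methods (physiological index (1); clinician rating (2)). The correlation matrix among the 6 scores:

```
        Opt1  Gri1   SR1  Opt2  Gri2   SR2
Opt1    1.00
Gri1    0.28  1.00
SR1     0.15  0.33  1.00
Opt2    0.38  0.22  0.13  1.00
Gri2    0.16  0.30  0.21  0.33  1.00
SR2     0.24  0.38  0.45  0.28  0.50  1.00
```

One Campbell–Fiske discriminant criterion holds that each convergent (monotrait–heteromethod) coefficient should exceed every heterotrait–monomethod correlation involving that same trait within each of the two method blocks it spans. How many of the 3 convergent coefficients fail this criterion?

2

Each convergent coefficient versus the relevant comparison correlations:
Opt (methods 1·2): 0.38 vs {0.28, 0.33, 0.15, 0.28} → pass.
Gri (methods 1·2): 0.30 vs {0.28, 0.33, 0.33, 0.50} → fail.
SR (methods 1·2): 0.45 vs {0.15, 0.28, 0.33, 0.50} → fail.
2 of 3 fail.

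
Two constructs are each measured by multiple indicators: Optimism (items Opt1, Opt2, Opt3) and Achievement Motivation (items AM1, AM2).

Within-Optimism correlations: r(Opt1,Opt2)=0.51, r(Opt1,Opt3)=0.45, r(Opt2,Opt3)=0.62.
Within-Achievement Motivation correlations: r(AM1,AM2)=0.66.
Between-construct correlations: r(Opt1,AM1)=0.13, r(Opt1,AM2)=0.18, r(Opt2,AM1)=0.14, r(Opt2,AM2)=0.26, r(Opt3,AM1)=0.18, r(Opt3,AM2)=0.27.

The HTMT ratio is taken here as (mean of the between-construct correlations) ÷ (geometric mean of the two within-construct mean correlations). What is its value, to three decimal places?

0.328

Mean heterotrait r = 1.16/6 = 0.1933.
Mean within-Opt = 1.58/3 = 0.5267; mean within-AM = 0.66/1 = 0.6600.
Geometric mean = √(0.5267 × 0.6600) = 0.5896.
HTMT = 0.1933 / 0.5896 = 0.328.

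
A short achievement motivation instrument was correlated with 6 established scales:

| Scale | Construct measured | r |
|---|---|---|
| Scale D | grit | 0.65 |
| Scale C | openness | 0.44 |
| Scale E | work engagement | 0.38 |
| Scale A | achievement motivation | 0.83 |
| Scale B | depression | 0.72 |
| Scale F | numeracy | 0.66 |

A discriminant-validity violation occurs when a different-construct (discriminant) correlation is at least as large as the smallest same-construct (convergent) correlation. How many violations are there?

Convergent (same construct = achievement motivation): Scale A.
Smallest convergent = 0.83. Discriminant values: 0.65, 0.44, 0.38, 0.72, 0.66; count ≥ 0.83 → 0.

0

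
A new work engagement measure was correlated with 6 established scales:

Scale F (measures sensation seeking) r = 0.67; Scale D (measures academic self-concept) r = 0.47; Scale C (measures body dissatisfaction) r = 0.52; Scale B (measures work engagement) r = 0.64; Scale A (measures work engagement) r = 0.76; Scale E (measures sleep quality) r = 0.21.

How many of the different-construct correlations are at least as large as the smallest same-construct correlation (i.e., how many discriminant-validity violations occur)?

Convergent (same construct = work engagement): Scale B, Scale A.
Smallest convergent = 0.64. Discriminant values: 0.67, 0.47, 0.52, 0.21; count ≥ 0.64 → 1.

1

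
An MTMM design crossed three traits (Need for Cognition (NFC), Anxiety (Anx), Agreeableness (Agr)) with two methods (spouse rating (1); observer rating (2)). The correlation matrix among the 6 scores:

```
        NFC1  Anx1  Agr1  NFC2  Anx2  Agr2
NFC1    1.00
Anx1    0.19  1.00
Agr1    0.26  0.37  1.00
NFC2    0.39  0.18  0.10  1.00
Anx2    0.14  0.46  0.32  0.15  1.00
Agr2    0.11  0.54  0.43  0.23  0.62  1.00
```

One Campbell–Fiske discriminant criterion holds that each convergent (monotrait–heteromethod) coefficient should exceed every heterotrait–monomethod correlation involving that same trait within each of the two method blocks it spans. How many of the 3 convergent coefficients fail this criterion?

Checking each validity diagonal entry against its comparison values:
NFC (methods 1·2): 0.39 vs {0.19, 0.15, 0.26, 0.23} → pass.
Anx (methods 1·2): 0.46 vs {0.19, 0.15, 0.37, 0.62} → fail.
Agr (methods 1·2): 0.43 vs {0.26, 0.23, 0.37, 0.62} → fail.
2 of 3 fail.

2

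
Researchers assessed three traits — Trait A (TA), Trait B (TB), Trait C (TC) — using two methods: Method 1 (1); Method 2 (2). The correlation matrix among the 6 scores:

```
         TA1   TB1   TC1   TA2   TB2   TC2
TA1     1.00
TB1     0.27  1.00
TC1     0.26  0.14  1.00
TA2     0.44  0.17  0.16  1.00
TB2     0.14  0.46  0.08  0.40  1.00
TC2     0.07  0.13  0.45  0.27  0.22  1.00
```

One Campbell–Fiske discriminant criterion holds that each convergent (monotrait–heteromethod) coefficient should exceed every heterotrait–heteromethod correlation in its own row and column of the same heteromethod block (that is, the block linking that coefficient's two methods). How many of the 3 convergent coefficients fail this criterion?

0

Convergent coefficients and their comparison sets:
TA (methods 1·2): 0.44 vs {0.14, 0.17, 0.07, 0.16} → pass.
TB (methods 1·2): 0.46 vs {0.17, 0.14, 0.13, 0.08} → pass.
TC (methods 1·2): 0.45 vs {0.16, 0.07, 0.08, 0.13} → pass.
0 of 3 fail.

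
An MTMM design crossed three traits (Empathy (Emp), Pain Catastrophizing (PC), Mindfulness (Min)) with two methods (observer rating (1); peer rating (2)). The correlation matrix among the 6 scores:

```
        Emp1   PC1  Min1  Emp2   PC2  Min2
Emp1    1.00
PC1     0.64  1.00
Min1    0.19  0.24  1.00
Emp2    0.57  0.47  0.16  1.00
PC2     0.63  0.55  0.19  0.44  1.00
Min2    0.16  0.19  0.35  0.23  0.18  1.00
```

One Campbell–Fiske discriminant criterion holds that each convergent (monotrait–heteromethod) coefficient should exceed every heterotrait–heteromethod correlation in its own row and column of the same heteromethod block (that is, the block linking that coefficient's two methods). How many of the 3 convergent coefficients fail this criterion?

Convergent coefficients and their comparison sets:
Emp (methods 1·2): 0.57 vs {0.63, 0.47, 0.16, 0.16} → fail.
PC (methods 1·2): 0.55 vs {0.47, 0.63, 0.19, 0.19} → fail.
Min (methods 1·2): 0.35 vs {0.16, 0.16, 0.19, 0.19} → pass.
2 of 3 fail.

2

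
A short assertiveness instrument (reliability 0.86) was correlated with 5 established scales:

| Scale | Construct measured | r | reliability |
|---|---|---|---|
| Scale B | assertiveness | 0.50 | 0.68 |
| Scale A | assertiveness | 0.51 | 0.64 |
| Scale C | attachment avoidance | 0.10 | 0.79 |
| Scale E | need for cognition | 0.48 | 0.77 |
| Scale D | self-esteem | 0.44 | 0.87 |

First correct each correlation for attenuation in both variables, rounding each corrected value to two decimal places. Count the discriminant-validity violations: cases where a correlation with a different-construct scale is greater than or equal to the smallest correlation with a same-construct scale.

Disattenuated r (r / √(r_scale · r_new)):
  Scale B (conv): 0.50 / √(0.68·0.86) = 0.65
  Scale A (conv): 0.51 / √(0.64·0.86) = 0.69
  Scale C (disc): 0.10 / √(0.79·0.86) = 0.12
  Scale E (disc): 0.48 / √(0.77·0.86) = 0.59
  Scale D (disc): 0.44 / √(0.87·0.86) = 0.51
Smallest convergent = 0.65. Discriminant values: 0.12, 0.59, 0.51; count ≥ 0.65 → 0.

0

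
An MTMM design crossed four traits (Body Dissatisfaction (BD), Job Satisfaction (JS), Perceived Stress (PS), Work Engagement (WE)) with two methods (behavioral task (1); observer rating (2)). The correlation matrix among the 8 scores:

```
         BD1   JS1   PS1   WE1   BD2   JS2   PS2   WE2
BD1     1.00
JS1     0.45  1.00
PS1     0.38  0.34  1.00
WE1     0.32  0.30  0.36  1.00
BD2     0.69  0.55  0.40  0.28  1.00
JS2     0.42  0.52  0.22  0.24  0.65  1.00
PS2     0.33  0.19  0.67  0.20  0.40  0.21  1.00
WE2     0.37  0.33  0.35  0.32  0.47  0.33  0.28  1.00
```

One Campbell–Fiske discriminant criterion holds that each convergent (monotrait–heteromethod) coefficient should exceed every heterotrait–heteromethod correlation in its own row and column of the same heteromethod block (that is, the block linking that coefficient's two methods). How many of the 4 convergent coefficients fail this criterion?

2

Checking each validity diagonal entry against its comparison values:
BD (methods 1·2): 0.69 vs {0.42, 0.55, 0.33, 0.40, 0.37, 0.28} → pass.
JS (methods 1·2): 0.52 vs {0.55, 0.42, 0.19, 0.22, 0.33, 0.24} → fail.
PS (methods 1·2): 0.67 vs {0.40, 0.33, 0.22, 0.19, 0.35, 0.20} → pass.
WE (methods 1·2): 0.32 vs {0.28, 0.37, 0.24, 0.33, 0.20, 0.35} → fail.
2 of 4 fail.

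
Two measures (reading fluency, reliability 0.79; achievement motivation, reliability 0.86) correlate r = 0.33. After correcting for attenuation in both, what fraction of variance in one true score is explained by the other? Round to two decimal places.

0.16

Disattenuated r = 0.33 / √(0.79 × 0.86) = 0.33 / 0.8243 = 0.4003.
Shared true-score variance = 0.4003² = 0.1602 ≈ 0.16.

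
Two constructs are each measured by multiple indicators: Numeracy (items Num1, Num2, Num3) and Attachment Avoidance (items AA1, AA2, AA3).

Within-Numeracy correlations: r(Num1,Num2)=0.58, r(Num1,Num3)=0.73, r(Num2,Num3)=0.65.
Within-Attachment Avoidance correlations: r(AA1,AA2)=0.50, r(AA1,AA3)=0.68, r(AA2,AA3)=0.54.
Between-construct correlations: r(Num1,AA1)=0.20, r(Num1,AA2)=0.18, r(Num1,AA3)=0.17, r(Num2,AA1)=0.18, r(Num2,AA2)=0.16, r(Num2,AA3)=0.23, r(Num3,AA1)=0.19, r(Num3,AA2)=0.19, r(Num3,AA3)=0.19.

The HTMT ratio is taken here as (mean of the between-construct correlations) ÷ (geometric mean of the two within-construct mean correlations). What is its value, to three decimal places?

Between-construct mean = 1.69/9 = 0.1878.
Mean within-Num = 1.96/3 = 0.6533; mean within-AA = 1.72/3 = 0.5733.
Geometric mean = √(0.6533 × 0.5733) = 0.6120.
HTMT = 0.1878 / 0.6120 = 0.307.

0.307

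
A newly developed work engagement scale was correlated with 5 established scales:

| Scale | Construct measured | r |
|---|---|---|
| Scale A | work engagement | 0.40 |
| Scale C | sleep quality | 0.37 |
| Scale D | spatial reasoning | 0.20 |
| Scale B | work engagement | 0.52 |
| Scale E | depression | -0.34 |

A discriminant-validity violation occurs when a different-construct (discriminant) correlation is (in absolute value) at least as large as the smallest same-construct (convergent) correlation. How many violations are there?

Convergent (same construct = work engagement): Scale A, Scale B.
Smallest convergent = 0.40. Discriminant |r|: 0.37, 0.20, 0.34; count ≥ 0.40 → 0.

0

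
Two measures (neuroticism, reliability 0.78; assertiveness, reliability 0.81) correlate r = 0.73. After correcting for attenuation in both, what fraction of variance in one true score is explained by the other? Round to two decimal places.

Disattenuated r = 0.73 / √(0.78 × 0.81) = 0.73 / 0.7949 = 0.9184.
Shared true-score variance = 0.9184² = 0.8435 ≈ 0.84.

0.84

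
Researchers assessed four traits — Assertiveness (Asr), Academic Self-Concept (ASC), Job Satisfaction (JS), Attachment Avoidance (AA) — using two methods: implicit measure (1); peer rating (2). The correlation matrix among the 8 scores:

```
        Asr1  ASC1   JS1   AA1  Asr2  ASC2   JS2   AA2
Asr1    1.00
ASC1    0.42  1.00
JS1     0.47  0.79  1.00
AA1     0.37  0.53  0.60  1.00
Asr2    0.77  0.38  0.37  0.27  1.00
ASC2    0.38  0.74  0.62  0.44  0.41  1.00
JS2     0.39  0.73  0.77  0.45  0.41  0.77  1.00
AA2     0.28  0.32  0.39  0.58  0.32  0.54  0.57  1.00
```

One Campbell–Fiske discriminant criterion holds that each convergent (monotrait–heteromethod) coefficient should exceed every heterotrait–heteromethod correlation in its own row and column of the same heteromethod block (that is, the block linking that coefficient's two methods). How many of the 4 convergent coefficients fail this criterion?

Each convergent coefficient versus the relevant comparison correlations:
Asr (methods 1·2): 0.77 vs {0.38, 0.38, 0.39, 0.37, 0.28, 0.27} → pass.
ASC (methods 1·2): 0.74 vs {0.38, 0.38, 0.73, 0.62, 0.32, 0.44} → pass.
JS (methods 1·2): 0.77 vs {0.37, 0.39, 0.62, 0.73, 0.39, 0.45} → pass.
AA (methods 1·2): 0.58 vs {0.27, 0.28, 0.44, 0.32, 0.45, 0.39} → pass.
0 of 4 fail.

0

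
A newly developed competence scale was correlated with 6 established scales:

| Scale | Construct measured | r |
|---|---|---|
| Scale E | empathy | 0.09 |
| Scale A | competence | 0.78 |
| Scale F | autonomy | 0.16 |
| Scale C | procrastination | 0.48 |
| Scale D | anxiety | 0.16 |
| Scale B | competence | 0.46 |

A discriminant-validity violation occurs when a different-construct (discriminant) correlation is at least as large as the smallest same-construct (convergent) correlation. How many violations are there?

Convergent (same construct = competence): Scale A, Scale B.
Smallest convergent = 0.46. Discriminant values: 0.09, 0.16, 0.48, 0.16; count ≥ 0.46 → 1.

1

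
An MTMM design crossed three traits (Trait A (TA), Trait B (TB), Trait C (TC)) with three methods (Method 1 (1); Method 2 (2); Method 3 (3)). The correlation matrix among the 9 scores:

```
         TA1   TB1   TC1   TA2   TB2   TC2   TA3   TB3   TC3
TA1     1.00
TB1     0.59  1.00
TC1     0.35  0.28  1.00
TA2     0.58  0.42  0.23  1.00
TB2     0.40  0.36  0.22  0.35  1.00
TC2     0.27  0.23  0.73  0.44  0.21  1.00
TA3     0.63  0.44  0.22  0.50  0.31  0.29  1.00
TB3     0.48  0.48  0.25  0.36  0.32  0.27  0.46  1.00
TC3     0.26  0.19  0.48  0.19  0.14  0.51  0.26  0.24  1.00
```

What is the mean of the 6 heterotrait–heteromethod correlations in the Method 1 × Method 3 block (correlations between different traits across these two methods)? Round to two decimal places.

HTHM values (method 1 × method 3): 0.48, 0.26, 0.44, 0.19, 0.22, 0.25; mean = 1.84/6 = 0.31.

0.31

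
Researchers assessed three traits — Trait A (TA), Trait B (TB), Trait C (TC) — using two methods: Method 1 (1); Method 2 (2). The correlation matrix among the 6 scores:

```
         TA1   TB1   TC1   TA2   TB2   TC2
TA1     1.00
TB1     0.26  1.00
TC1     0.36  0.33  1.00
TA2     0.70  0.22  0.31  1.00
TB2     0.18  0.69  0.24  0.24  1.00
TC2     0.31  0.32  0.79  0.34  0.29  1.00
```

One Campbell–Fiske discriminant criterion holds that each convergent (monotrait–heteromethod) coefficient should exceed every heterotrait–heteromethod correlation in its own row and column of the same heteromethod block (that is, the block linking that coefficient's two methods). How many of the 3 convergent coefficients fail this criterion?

0

Each convergent coefficient versus the relevant comparison correlations:
TA (methods 1·2): 0.70 vs {0.18, 0.22, 0.31, 0.31} → pass.
TB (methods 1·2): 0.69 vs {0.22, 0.18, 0.32, 0.24} → pass.
TC (methods 1·2): 0.79 vs {0.31, 0.31, 0.24, 0.32} → pass.
0 of 3 fail.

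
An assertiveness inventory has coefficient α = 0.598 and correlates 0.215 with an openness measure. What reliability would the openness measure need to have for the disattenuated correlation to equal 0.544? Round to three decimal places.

r_true = r_obs / √(r_xx · r_yy) ⇒ 0.544 = 0.215 / √(0.598 · r_yy).
√(0.598 · r_yy) = 0.215 / 0.544 = 0.3952; 0.598 · r_yy = 0.1562; r_yy = 0.1562 / 0.598 ≈ 0.261.

0.261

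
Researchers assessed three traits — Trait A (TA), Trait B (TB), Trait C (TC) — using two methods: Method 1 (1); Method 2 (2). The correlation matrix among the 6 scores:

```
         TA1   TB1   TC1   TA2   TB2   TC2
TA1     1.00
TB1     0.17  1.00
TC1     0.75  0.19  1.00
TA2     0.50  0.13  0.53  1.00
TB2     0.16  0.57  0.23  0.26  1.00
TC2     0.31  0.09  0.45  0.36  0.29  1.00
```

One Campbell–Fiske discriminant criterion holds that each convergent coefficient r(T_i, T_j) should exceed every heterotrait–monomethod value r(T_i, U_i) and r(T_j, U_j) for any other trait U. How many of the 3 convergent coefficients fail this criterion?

Checking each validity diagonal entry against its comparison values:
TA (methods 1·2): 0.50 vs {0.17, 0.26, 0.75, 0.36} → fail.
TB (methods 1·2): 0.57 vs {0.17, 0.26, 0.19, 0.29} → pass.
TC (methods 1·2): 0.45 vs {0.75, 0.36, 0.19, 0.29} → fail.
2 of 3 fail.

2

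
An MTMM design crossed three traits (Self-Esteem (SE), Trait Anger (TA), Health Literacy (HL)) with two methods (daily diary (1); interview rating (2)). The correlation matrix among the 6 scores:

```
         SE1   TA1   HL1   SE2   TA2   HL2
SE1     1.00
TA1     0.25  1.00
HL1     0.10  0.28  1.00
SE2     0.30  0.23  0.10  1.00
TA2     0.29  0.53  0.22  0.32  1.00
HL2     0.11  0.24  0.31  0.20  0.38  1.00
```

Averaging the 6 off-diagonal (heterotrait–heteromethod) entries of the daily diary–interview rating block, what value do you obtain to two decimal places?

0.20

HTHM values (method 1 × method 2): 0.29, 0.11, 0.23, 0.24, 0.10, 0.22; mean = 1.19/6 = 0.20.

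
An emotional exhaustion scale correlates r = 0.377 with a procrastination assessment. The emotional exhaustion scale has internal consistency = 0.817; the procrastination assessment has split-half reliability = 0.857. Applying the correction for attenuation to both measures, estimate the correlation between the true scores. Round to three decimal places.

r_true = r_obs / √(r_xx · r_yy) = 0.377 / √(0.817 × 0.857) = 0.377 / √0.700169 = 0.377 / 0.8368 ≈ 0.451.

0.451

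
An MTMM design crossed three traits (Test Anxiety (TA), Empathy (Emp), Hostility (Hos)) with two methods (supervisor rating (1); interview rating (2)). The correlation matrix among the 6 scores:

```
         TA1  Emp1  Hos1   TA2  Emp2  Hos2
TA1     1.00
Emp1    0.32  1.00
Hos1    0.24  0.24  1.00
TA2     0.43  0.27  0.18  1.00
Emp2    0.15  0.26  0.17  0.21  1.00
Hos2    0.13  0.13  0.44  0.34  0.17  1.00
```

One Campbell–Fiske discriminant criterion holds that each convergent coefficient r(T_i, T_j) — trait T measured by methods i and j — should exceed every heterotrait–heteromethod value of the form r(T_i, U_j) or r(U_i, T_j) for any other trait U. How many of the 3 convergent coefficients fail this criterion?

Convergent coefficients and their comparison sets:
TA (methods 1·2): 0.43 vs {0.15, 0.27, 0.13, 0.18} → pass.
Emp (methods 1·2): 0.26 vs {0.27, 0.15, 0.13, 0.17} → fail.
Hos (methods 1·2): 0.44 vs {0.18, 0.13, 0.17, 0.13} → pass.
1 of 3 fail.

1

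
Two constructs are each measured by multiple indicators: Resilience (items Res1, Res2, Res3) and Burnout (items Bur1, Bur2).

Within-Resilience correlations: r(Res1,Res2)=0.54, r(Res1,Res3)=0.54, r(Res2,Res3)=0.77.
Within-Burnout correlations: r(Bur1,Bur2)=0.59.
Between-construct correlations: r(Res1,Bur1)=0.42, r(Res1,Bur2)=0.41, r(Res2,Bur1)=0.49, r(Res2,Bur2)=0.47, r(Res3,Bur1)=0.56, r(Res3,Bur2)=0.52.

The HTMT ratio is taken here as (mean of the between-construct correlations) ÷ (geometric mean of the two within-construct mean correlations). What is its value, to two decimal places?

Mean heterotrait r = 2.87/6 = 0.4783.
Mean within-Res = 1.85/3 = 0.6167; mean within-Bur = 0.59/1 = 0.5900.
Geometric mean = √(0.6167 × 0.5900) = 0.6032.
HTMT = 0.4783 / 0.6032 = 0.79.

0.79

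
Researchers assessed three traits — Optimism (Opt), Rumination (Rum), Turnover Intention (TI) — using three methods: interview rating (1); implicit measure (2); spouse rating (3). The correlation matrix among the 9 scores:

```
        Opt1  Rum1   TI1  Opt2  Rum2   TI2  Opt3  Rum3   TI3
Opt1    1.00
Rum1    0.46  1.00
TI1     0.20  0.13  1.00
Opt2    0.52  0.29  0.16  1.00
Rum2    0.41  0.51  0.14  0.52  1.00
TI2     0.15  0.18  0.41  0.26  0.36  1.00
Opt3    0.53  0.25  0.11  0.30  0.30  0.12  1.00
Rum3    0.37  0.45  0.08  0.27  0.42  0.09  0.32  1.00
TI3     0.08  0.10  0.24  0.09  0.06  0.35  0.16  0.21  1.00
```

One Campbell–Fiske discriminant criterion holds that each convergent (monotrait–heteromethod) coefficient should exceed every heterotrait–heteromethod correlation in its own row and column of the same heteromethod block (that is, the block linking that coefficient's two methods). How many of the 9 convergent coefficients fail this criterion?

Convergent coefficients and their comparison sets:
Opt (methods 1·2): 0.52 vs {0.41, 0.29, 0.15, 0.16} → pass.
Opt (methods 1·3): 0.53 vs {0.37, 0.25, 0.08, 0.11} → pass.
Opt (methods 2·3): 0.30 vs {0.27, 0.30, 0.09, 0.12} → fail.
Rum (methods 1·2): 0.51 vs {0.29, 0.41, 0.18, 0.14} → pass.
Rum (methods 1·3): 0.45 vs {0.25, 0.37, 0.10, 0.08} → pass.
Rum (methods 2·3): 0.42 vs {0.30, 0.27, 0.06, 0.09} → pass.
TI (methods 1·2): 0.41 vs {0.16, 0.15, 0.14, 0.18} → pass.
TI (methods 1·3): 0.24 vs {0.11, 0.08, 0.08, 0.10} → pass.
TI (methods 2·3): 0.35 vs {0.12, 0.09, 0.09, 0.06} → pass.
1 of 9 fail.

1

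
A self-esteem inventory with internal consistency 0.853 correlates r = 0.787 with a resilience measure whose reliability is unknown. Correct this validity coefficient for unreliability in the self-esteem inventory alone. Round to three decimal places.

Single correction: r_c = r_obs / √r_xx = 0.787 / √0.853 = 0.787 / 0.9236 ≈ 0.852.

0.852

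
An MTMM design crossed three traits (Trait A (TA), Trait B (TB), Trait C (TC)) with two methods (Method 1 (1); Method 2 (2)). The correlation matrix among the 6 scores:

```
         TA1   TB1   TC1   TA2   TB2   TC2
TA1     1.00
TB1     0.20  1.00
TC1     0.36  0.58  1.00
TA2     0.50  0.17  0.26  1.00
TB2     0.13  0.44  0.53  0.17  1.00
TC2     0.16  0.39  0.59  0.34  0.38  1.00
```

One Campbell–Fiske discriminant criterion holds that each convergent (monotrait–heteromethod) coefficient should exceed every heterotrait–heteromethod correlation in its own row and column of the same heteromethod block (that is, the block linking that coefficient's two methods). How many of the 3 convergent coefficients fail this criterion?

Each convergent coefficient versus the relevant comparison correlations:
TA (methods 1·2): 0.50 vs {0.13, 0.17, 0.16, 0.26} → pass.
TB (methods 1·2): 0.44 vs {0.17, 0.13, 0.39, 0.53} → fail.
TC (methods 1·2): 0.59 vs {0.26, 0.16, 0.53, 0.39} → pass.
1 of 3 fail.

1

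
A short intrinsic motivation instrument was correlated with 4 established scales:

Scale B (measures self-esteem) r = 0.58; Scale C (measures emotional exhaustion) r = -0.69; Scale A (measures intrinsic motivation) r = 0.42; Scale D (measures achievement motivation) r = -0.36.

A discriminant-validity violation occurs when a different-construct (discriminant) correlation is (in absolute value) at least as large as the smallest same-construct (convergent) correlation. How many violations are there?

Convergent (same construct = intrinsic motivation): Scale A.
Smallest convergent = 0.42. Discriminant |r|: 0.58, 0.69, 0.36; count ≥ 0.42 → 2.

2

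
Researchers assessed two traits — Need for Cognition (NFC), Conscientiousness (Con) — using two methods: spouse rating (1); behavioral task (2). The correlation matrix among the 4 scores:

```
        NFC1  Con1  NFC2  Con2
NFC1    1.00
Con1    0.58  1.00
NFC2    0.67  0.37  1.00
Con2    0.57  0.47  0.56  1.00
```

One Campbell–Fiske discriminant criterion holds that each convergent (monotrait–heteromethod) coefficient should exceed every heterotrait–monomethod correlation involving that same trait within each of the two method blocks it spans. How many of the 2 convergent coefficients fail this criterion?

1

Convergent coefficients and their comparison sets:
NFC (methods 1·2): 0.67 vs {0.58, 0.56} → pass.
Con (methods 1·2): 0.47 vs {0.58, 0.56} → fail.
1 of 2 fail.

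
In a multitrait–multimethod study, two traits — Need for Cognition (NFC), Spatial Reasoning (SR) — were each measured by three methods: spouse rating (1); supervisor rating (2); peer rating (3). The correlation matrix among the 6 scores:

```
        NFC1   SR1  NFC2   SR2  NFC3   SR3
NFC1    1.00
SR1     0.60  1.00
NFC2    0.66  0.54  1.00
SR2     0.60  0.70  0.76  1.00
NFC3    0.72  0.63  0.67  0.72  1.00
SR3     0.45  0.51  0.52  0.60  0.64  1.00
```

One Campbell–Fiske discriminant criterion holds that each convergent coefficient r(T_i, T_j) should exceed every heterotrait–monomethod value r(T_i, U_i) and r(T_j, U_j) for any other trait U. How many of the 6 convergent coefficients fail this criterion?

5

Checking each validity diagonal entry against its comparison values:
NFC (methods 1·2): 0.66 vs {0.60, 0.76} → fail.
NFC (methods 1·3): 0.72 vs {0.60, 0.64} → pass.
NFC (methods 2·3): 0.67 vs {0.76, 0.64} → fail.
SR (methods 1·2): 0.70 vs {0.60, 0.76} → fail.
SR (methods 1·3): 0.51 vs {0.60, 0.64} → fail.
SR (methods 2·3): 0.60 vs {0.76, 0.64} → fail.
5 of 6 fail.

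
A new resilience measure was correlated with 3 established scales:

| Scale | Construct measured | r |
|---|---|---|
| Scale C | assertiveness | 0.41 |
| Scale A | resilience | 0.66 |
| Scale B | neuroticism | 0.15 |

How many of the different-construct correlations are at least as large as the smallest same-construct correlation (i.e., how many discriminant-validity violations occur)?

Convergent (same construct = resilience): Scale A.
Smallest convergent = 0.66. Discriminant values: 0.41, 0.15; count ≥ 0.66 → 0.

0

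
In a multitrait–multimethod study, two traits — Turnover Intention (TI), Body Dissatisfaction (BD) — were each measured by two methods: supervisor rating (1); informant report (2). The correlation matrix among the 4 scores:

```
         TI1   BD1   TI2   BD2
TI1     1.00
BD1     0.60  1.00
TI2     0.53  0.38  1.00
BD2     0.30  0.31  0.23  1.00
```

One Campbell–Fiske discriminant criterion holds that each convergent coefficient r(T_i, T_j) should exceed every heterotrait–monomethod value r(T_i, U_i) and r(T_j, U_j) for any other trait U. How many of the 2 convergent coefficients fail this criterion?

Each convergent coefficient versus the relevant comparison correlations:
TI (methods 1·2): 0.53 vs {0.60, 0.23} → fail.
BD (methods 1·2): 0.31 vs {0.60, 0.23} → fail.
2 of 2 fail.

2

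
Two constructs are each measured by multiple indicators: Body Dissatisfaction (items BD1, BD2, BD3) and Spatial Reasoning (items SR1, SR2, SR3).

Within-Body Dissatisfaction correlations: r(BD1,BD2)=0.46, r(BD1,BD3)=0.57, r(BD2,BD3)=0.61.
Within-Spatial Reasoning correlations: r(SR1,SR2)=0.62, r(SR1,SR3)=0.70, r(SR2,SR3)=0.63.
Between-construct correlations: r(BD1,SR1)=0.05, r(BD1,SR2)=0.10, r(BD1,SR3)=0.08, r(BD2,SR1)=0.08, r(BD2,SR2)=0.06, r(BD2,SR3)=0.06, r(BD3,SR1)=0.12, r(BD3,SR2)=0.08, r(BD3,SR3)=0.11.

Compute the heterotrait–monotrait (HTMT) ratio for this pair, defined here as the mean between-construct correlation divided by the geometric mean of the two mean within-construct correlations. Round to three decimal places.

Between-construct mean = 0.74/9 = 0.0822.
Mean within-BD = 1.64/3 = 0.5467; mean within-SR = 1.95/3 = 0.6500.
Geometric mean = √(0.5467 × 0.6500) = 0.5961.
HTMT = 0.0822 / 0.5961 = 0.138.

0.138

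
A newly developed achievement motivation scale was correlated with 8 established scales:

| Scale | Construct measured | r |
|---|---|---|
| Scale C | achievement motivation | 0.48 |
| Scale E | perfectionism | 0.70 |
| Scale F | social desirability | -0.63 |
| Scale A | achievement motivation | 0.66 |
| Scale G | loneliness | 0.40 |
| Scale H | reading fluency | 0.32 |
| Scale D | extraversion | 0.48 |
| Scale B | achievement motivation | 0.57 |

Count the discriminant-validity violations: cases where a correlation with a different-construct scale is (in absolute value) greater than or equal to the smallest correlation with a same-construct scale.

3

Convergent (same construct = achievement motivation): Scale C, Scale A, Scale B.
Smallest convergent = 0.48. Discriminant |r|: 0.70, 0.63, 0.40, 0.32, 0.48; count ≥ 0.48 → 3.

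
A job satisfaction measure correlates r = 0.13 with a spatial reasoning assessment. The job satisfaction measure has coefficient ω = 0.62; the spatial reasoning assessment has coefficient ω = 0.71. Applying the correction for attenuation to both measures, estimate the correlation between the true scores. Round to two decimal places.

0.20

r_true = r_obs / √(r_xx · r_yy) = 0.13 / √(0.62 × 0.71) = 0.13 / √0.4402 = 0.13 / 0.6635 ≈ 0.20.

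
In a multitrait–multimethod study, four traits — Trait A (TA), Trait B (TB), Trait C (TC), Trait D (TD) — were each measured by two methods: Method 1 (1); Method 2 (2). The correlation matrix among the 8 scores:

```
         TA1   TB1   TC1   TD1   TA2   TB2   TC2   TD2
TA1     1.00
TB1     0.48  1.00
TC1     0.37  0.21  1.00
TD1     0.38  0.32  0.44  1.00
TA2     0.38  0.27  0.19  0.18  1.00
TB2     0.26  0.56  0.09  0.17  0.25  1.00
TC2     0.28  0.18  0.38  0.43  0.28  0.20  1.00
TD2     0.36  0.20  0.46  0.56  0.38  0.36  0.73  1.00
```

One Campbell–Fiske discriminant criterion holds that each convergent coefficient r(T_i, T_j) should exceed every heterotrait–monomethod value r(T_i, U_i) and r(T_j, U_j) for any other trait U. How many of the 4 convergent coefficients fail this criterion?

Checking each validity diagonal entry against its comparison values:
TA (methods 1·2): 0.38 vs {0.48, 0.25, 0.37, 0.28, 0.38, 0.38} → fail.
TB (methods 1·2): 0.56 vs {0.48, 0.25, 0.21, 0.20, 0.32, 0.36} → pass.
TC (methods 1·2): 0.38 vs {0.37, 0.28, 0.21, 0.20, 0.44, 0.73} → fail.
TD (methods 1·2): 0.56 vs {0.38, 0.38, 0.32, 0.36, 0.44, 0.73} → fail.
3 of 4 fail.

3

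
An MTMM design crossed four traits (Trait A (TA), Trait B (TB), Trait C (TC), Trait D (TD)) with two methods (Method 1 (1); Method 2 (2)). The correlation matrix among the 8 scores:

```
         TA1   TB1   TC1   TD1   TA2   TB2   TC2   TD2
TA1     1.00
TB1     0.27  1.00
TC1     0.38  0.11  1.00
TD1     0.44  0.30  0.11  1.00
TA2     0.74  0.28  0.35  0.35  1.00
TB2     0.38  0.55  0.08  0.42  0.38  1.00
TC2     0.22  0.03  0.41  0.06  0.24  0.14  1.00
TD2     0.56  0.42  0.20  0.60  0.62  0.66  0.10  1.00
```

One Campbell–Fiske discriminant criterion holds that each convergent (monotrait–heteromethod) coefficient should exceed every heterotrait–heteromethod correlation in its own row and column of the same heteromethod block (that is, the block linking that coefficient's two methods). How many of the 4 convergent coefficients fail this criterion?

0

Each convergent coefficient versus the relevant comparison correlations:
TA (methods 1·2): 0.74 vs {0.38, 0.28, 0.22, 0.35, 0.56, 0.35} → pass.
TB (methods 1·2): 0.55 vs {0.28, 0.38, 0.03, 0.08, 0.42, 0.42} → pass.
TC (methods 1·2): 0.41 vs {0.35, 0.22, 0.08, 0.03, 0.20, 0.06} → pass.
TD (methods 1·2): 0.60 vs {0.35, 0.56, 0.42, 0.42, 0.06, 0.20} → pass.
0 of 4 fail.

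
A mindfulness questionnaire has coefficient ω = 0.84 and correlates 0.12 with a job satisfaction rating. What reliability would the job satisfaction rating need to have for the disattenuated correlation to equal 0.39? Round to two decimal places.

0.11

r_true = r_obs / √(r_xx · r_yy) ⇒ 0.39 = 0.12 / √(0.84 · r_yy).
√(0.84 · r_yy) = 0.12 / 0.39 = 0.3077; 0.84 · r_yy = 0.0947; r_yy = 0.0947 / 0.84 ≈ 0.11.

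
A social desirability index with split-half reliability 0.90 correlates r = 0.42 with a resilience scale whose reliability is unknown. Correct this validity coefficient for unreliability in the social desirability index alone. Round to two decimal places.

0.44

Single correction: r_c = r_obs / √r_xx = 0.42 / √0.90 = 0.42 / 0.9487 ≈ 0.44.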